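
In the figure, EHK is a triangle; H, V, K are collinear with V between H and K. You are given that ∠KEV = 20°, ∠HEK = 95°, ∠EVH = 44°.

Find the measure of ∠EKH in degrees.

1. ∠EVK = 136°  [linear pair at V on HK]
2. ∠EKV = 24°  [△EVK]
3. ∠EKH = 24°  [V on ray KH]

∠EKH = 24°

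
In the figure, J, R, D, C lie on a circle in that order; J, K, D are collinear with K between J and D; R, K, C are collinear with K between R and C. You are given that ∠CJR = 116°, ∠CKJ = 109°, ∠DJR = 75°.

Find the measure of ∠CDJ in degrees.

1. ∠CKD = 71°  [linear pair at K on JD]
2. ∠DCR = 75°  [same arc RD]
3. ∠CDJ = 34°  [△DKC]

∠CDJ = 34°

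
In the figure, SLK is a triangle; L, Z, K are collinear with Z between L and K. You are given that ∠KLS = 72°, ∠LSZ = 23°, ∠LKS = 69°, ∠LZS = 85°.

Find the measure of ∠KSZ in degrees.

1. ∠SKZ = 69°  [Z on ray KL]
2. ∠KZS = 95°  [linear pair at Z on LK]
3. ∠KSZ = 16°  [△SZK]

∠KSZ = 16°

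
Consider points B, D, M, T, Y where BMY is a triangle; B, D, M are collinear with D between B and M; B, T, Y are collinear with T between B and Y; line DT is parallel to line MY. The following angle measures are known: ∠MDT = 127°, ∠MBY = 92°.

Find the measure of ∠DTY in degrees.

1. ∠BDT = 53°  [linear pair at D on BM]
2. ∠DBT = 92°  [D on BM, T on BY]
3. ∠BTD = 35°  [△BDT]
4. ∠DTY = 145°  [linear pair at T on BY]

∠DTY = 145°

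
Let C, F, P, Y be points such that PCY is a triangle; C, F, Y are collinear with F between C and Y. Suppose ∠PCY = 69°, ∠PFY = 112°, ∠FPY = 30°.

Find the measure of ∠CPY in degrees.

∠CPY = 73°

1. ∠FYP = 38°  [△PFY]
2. ∠CYP = 38°  [F on ray YC]
3. ∠CPY = 73°  [△PCY]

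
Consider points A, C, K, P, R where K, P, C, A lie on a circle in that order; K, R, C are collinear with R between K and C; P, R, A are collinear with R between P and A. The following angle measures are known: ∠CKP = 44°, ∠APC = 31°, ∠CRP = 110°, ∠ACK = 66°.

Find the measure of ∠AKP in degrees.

1. ∠CAP = 44°  [same arc PC]
2. ∠ACP = 105°  [△PCA]
3. ∠AKP = 75°  [cyclic KPCA, opposite ∠K+∠C]

∠AKP = 75°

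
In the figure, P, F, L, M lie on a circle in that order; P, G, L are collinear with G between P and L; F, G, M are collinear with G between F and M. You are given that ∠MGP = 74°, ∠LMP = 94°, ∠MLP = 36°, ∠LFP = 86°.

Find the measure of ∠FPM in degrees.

1. ∠LPM = 50°  [△PLM]
2. ∠MFP = 36°  [same arc PM]
3. ∠FMP = 56°  [△PGM]
4. ∠FPM = 88°  [△PFM]

∠FPM = 88°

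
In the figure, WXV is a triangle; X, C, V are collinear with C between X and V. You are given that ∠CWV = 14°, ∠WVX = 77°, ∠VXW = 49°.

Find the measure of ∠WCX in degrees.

∠WCX = 91°

1. ∠CVW = 77°  [C on ray VX]
2. ∠VCW = 89°  [△WCV]
3. ∠WCX = 91°  [linear pair at C on XV]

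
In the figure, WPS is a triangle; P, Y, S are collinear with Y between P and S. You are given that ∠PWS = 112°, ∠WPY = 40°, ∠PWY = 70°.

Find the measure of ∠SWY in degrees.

∠SWY = 42°

1. ∠PYW = 70°  [△WPY]
2. ∠SPW = 40°  [Y on ray PS]
3. ∠SYW = 110°  [linear pair at Y on PS]
4. ∠PSW = 28°  [△WPS]
5. ∠WSY = 28°  [Y on ray SP]
6. ∠SWY = 42°  [△WYS]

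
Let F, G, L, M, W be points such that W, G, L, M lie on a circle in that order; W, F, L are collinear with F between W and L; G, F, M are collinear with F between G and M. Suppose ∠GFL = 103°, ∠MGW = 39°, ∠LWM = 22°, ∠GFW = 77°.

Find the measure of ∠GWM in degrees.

∠GWM = 86°

1. ∠MFW = 103°  [vertical angles at F]
2. ∠GMW = 55°  [△WFM]
3. ∠GWM = 86°  [△WGM]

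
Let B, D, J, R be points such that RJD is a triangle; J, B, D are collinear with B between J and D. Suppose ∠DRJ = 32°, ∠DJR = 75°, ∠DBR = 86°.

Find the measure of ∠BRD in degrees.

∠BRD = 21°

1. ∠JDR = 73°  [△RJD]
2. ∠BDR = 73°  [B on ray DJ]
3. ∠BRD = 21°  [△RBD]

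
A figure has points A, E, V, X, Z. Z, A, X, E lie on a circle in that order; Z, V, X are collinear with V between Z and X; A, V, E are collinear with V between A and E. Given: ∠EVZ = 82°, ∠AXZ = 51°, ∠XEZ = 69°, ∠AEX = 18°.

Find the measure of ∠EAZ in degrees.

1. ∠AVX = 82°  [vertical angles at V]
2. ∠AZX = 18°  [same arc AX]
3. ∠AVZ = 98°  [linear pair at V on ZX]
4. ∠EAZ = 64°  [△ZVA]

∠EAZ = 64°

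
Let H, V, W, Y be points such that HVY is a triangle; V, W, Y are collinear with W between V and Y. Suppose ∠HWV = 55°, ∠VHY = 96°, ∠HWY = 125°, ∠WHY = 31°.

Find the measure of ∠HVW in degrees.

∠HVW = 60°

1. ∠HYW = 24°  [△HWY]
2. ∠HYV = 24°  [W on ray YV]
3. ∠HVY = 60°  [△HVY]
4. ∠HVW = 60°  [W on ray VY]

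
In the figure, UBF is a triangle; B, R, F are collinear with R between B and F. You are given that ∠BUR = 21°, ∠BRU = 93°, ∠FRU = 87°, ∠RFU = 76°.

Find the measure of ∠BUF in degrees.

1. ∠RBU = 66°  [△UBR]
2. ∠BFU = 76°  [R on ray FB]
3. ∠FBU = 66°  [R on ray BF]
4. ∠BUF = 38°  [△UBF]

∠BUF = 38°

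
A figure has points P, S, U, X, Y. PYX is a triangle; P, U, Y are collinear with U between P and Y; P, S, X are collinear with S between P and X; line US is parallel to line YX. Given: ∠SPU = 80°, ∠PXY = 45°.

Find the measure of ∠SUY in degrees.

∠SUY = 125°

1. ∠XPY = 80°  [U on PY, S on PX]
2. ∠PYX = 55°  [△PYX]
3. ∠PUS = 55°  [US∥YX, corresponding at U]
4. ∠SUY = 125°  [linear pair at U on PY]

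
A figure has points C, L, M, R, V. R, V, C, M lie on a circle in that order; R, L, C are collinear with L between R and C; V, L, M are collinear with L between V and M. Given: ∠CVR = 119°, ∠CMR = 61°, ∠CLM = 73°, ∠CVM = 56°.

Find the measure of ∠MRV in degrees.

∠MRV = 100°

1. ∠MLR = 107°  [linear pair at L on RC]
2. ∠CRM = 56°  [same arc CM]
3. ∠RMV = 17°  [△RLM]
4. ∠MCR = 63°  [△RCM]
5. ∠MVR = 63°  [same arc RM]
6. ∠MRV = 100°  [△RVM]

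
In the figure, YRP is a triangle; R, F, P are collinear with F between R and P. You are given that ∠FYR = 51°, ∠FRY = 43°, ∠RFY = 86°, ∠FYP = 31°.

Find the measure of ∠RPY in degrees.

∠RPY = 55°

1. ∠PFY = 94°  [linear pair at F on RP]
2. ∠FPY = 55°  [△YFP]
3. ∠RPY = 55°  [F on ray PR]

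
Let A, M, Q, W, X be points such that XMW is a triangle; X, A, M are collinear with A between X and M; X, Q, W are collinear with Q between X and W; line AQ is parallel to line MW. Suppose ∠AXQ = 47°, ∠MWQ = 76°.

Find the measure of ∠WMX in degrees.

∠WMX = 57°

1. ∠MXW = 47°  [A on XM, Q on XW]
2. ∠MWX = 76°  [Q on ray WX]
3. ∠WMX = 57°  [△XMW]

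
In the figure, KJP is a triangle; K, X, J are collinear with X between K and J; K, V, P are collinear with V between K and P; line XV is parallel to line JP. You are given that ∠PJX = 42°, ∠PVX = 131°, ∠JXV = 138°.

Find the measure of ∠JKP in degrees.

∠JKP = 89°

1. ∠KVX = 49°  [linear pair at V on KP]
2. ∠KXV = 42°  [linear pair at X on KJ]
3. ∠VKX = 89°  [△KXV]
4. ∠JKP = 89°  [X on KJ, V on KP]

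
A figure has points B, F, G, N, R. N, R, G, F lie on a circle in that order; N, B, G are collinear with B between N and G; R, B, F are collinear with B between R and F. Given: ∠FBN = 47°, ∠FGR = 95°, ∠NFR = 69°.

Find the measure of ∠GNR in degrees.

∠GNR = 21°

1. ∠GBR = 47°  [vertical angles at B]
2. ∠FNR = 85°  [cyclic NRGF, opposite ∠N+∠G]
3. ∠FRN = 26°  [△NRF]
4. ∠NBR = 133°  [linear pair at B on NG]
5. ∠GNR = 21°  [△NBR]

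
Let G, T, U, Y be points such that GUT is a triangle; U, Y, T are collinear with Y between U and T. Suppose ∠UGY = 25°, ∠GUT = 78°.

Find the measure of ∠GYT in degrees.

∠GYT = 103°

1. ∠GUY = 78°  [Y on ray UT]
2. ∠GYU = 77°  [△GUY]
3. ∠GYT = 103°  [linear pair at Y on UT]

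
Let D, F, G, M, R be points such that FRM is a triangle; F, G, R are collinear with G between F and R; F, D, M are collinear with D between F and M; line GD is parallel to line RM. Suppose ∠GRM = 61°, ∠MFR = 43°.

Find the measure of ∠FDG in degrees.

∠FDG = 76°

1. ∠FRM = 61°  [G on ray RF]
2. ∠FMR = 76°  [△FRM]
3. ∠FDG = 76°  [GD∥RM, corresponding at D]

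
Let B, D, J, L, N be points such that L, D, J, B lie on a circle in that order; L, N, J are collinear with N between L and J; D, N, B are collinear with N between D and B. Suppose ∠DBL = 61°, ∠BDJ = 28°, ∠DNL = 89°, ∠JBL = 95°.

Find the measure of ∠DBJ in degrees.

1. ∠BLJ = 28°  [same arc JB]
2. ∠BNJ = 89°  [vertical angles at N]
3. ∠BJL = 57°  [△LJB]
4. ∠DBJ = 34°  [△JNB]

∠DBJ = 34°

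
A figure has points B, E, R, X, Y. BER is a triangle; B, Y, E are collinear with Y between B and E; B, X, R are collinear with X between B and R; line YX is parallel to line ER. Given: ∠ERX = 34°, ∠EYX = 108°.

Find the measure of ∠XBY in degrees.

∠XBY = 74°

1. ∠BRE = 34°  [X on ray RB]
2. ∠BYX = 72°  [linear pair at Y on BE]
3. ∠BXY = 34°  [YX∥ER, corresponding at X]
4. ∠XBY = 74°  [△BYX]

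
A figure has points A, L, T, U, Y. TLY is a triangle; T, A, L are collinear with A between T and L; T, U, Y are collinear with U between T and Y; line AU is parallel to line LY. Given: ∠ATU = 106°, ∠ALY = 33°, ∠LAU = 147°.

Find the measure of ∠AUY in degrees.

1. ∠TAU = 33°  [linear pair at A on TL]
2. ∠AUT = 41°  [△TAU]
3. ∠AUY = 139°  [linear pair at U on TY]

∠AUY = 139°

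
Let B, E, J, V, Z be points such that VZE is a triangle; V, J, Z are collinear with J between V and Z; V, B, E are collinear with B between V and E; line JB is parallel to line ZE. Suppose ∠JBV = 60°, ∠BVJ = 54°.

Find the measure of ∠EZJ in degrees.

∠EZJ = 66°

1. ∠BJV = 66°  [△VJB]
2. ∠BJZ = 114°  [linear pair at J on VZ]
3. ∠EZJ = 66°  [JB∥ZE, co-interior at Z–J]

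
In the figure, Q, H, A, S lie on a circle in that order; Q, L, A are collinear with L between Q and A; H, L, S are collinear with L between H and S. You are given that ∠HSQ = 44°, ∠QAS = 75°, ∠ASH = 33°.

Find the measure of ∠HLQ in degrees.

∠HLQ = 72°

1. ∠QHS = 75°  [same arc QS]
2. ∠AQH = 33°  [same arc HA]
3. ∠HLQ = 72°  [△QLH]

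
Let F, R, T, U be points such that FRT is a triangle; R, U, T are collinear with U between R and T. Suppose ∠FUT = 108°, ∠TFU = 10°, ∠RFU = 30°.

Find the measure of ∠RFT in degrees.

∠RFT = 40°

1. ∠FTU = 62°  [△FUT]
2. ∠FUR = 72°  [linear pair at U on RT]
3. ∠FRU = 78°  [△FRU]
4. ∠FTR = 62°  [U on ray TR]
5. ∠FRT = 78°  [U on ray RT]
6. ∠RFT = 40°  [△FRT]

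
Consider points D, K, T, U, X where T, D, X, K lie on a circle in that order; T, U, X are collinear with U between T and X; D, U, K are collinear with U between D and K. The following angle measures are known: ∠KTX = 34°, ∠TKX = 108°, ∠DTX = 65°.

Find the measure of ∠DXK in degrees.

∠DXK = 81°

1. ∠KDX = 34°  [same arc XK]
2. ∠DKX = 65°  [same arc DX]
3. ∠DXK = 81°  [△DXK]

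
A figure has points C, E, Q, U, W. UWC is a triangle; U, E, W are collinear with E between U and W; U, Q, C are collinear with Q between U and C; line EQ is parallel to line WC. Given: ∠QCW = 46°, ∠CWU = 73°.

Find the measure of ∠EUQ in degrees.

∠EUQ = 61°

1. ∠UCW = 46°  [Q on ray CU]
2. ∠CUW = 61°  [△UWC]
3. ∠EUQ = 61°  [E on UW, Q on UC]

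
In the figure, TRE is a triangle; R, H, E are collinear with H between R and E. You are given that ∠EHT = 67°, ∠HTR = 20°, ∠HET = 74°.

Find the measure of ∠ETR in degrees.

∠ETR = 59°

1. ∠RHT = 113°  [linear pair at H on RE]
2. ∠HRT = 47°  [△TRH]
3. ∠RET = 74°  [H on ray ER]
4. ∠ERT = 47°  [H on ray RE]
5. ∠ETR = 59°  [△TRE]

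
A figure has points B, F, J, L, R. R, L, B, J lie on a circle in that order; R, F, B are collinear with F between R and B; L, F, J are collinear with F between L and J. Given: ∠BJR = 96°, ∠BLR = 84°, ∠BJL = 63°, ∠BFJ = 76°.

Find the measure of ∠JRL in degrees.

∠JRL = 106°

1. ∠BRL = 63°  [same arc LB]
2. ∠JBR = 41°  [△BFJ]
3. ∠LFR = 76°  [vertical angles at F]
4. ∠JFR = 104°  [linear pair at F on RB]
5. ∠JLR = 41°  [△RFL]
6. ∠BRJ = 43°  [△RBJ]
7. ∠LJR = 33°  [△RFJ]
8. ∠JRL = 106°  [△RLJ]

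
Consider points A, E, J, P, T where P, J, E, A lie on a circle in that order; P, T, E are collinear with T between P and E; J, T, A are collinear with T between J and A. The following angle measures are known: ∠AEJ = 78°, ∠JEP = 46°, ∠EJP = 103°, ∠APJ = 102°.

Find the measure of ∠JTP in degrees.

1. ∠JAP = 46°  [same arc PJ]
2. ∠EPJ = 31°  [△PJE]
3. ∠AJP = 32°  [△PJA]
4. ∠JTP = 117°  [△PTJ]

∠JTP = 117°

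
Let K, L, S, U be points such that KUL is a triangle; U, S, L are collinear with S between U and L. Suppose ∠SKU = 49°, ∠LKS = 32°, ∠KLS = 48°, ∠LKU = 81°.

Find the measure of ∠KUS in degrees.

∠KUS = 51°

1. ∠KLU = 48°  [S on ray LU]
2. ∠KUL = 51°  [△KUL]
3. ∠KUS = 51°  [S on ray UL]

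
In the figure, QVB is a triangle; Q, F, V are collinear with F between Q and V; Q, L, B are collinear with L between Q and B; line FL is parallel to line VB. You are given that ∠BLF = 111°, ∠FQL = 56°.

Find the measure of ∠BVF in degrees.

∠BVF = 55°

1. ∠FLQ = 69°  [linear pair at L on QB]
2. ∠LFQ = 55°  [△QFL]
3. ∠LFV = 125°  [linear pair at F on QV]
4. ∠BVF = 55°  [FL∥VB, co-interior at V–F]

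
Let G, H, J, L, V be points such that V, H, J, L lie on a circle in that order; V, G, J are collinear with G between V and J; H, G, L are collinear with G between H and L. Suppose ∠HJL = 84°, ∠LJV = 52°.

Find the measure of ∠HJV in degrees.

∠HJV = 32°

1. ∠HVL = 96°  [cyclic VHJL, opposite ∠V+∠J]
2. ∠LHV = 52°  [same arc VL]
3. ∠HLV = 32°  [△VHL]
4. ∠HJV = 32°  [same arc VH]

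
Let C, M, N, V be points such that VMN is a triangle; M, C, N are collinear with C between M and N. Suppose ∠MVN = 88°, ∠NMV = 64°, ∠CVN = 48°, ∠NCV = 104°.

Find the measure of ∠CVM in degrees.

1. ∠CMV = 64°  [C on ray MN]
2. ∠MCV = 76°  [linear pair at C on MN]
3. ∠CVM = 40°  [△VMC]

∠CVM = 40°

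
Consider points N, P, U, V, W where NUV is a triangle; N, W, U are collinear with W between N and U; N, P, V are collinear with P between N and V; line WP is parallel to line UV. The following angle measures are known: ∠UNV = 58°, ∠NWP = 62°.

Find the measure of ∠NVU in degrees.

∠NVU = 60°

1. ∠PNW = 58°  [W on NU, P on NV]
2. ∠NPW = 60°  [△NWP]
3. ∠NVU = 60°  [WP∥UV, corresponding at P]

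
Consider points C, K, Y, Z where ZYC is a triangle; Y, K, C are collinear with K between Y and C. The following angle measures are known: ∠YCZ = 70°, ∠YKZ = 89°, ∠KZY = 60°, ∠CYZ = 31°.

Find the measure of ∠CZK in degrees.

1. ∠KCZ = 70°  [K on ray CY]
2. ∠CKZ = 91°  [linear pair at K on YC]
3. ∠CZK = 19°  [△ZKC]

∠CZK = 19°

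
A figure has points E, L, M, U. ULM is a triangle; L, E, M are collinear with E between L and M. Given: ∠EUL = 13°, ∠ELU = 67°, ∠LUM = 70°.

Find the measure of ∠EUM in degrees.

∠EUM = 57°

1. ∠LEU = 100°  [△ULE]
2. ∠MLU = 67°  [E on ray LM]
3. ∠LMU = 43°  [△ULM]
4. ∠MEU = 80°  [linear pair at E on LM]
5. ∠EMU = 43°  [E on ray ML]
6. ∠EUM = 57°  [△UEM]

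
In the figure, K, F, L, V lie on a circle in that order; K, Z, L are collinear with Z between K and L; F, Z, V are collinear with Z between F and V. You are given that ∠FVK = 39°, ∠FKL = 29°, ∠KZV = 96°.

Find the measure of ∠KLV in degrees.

∠KLV = 67°

1. ∠FVL = 29°  [same arc FL]
2. ∠LZV = 84°  [linear pair at Z on KL]
3. ∠KLV = 67°  [△LZV]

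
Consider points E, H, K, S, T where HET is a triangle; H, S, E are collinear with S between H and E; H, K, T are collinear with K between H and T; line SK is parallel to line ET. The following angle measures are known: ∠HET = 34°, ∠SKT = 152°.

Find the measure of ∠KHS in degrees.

∠KHS = 118°

1. ∠HSK = 34°  [SK∥ET, corresponding at S]
2. ∠HKS = 28°  [linear pair at K on HT]
3. ∠KHS = 118°  [△HSK]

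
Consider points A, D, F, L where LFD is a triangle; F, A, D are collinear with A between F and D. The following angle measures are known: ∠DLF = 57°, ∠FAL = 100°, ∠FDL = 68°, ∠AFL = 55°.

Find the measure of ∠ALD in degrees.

∠ALD = 32°

1. ∠DAL = 80°  [linear pair at A on FD]
2. ∠ADL = 68°  [A on ray DF]
3. ∠ALD = 32°  [△LAD]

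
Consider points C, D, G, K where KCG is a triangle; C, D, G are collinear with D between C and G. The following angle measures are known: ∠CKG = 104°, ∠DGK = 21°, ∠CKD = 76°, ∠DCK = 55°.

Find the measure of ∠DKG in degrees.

∠DKG = 28°

1. ∠CDK = 49°  [△KCD]
2. ∠GDK = 131°  [linear pair at D on CG]
3. ∠DKG = 28°  [△KDG]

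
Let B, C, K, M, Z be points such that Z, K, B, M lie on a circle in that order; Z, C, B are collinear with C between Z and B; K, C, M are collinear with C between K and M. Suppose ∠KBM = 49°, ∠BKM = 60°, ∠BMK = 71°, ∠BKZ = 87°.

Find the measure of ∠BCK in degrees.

1. ∠BZK = 71°  [same arc KB]
2. ∠KBZ = 22°  [△ZKB]
3. ∠BCK = 98°  [△KCB]

∠BCK = 98°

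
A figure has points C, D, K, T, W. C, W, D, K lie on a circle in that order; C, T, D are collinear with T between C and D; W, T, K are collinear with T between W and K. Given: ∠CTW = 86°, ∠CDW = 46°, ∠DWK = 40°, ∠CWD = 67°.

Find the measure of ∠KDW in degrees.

1. ∠DCW = 67°  [△CWD]
2. ∠DKW = 67°  [same arc WD]
3. ∠KDW = 73°  [△WDK]

∠KDW = 73°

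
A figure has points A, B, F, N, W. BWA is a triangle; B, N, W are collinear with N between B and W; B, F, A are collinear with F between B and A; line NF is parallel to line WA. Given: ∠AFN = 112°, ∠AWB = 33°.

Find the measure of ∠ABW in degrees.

1. ∠BFN = 68°  [linear pair at F on BA]
2. ∠BNF = 33°  [NF∥WA, corresponding at N]
3. ∠FBN = 79°  [△BNF]
4. ∠ABW = 79°  [N on BW, F on BA]

∠ABW = 79°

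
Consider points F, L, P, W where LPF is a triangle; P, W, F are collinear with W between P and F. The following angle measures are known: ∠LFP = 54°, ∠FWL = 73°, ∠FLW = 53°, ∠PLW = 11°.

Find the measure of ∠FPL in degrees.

1. ∠LWP = 107°  [linear pair at W on PF]
2. ∠LPW = 62°  [△LPW]
3. ∠FPL = 62°  [W on ray PF]

∠FPL = 62°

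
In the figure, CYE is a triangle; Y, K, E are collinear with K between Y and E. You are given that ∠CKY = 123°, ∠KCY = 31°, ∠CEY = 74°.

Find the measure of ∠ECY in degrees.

∠ECY = 80°

1. ∠CYK = 26°  [△CYK]
2. ∠CYE = 26°  [K on ray YE]
3. ∠ECY = 80°  [△CYE]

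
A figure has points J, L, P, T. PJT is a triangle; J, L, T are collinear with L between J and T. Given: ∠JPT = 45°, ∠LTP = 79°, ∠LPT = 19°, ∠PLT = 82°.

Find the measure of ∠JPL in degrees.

1. ∠JTP = 79°  [L on ray TJ]
2. ∠JLP = 98°  [linear pair at L on JT]
3. ∠PJT = 56°  [△PJT]
4. ∠LJP = 56°  [L on ray JT]
5. ∠JPL = 26°  [△PJL]

∠JPL = 26°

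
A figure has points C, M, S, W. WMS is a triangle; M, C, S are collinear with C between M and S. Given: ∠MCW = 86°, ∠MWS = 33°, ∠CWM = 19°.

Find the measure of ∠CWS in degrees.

1. ∠CMW = 75°  [△WMC]
2. ∠SCW = 94°  [linear pair at C on MS]
3. ∠SMW = 75°  [C on ray MS]
4. ∠MSW = 72°  [△WMS]
5. ∠CSW = 72°  [C on ray SM]
6. ∠CWS = 14°  [△WCS]

∠CWS = 14°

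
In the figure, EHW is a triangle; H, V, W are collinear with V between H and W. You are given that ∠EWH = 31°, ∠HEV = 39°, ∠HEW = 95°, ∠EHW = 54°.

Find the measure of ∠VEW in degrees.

∠VEW = 56°

1. ∠EWV = 31°  [V on ray WH]
2. ∠EHV = 54°  [V on ray HW]
3. ∠EVH = 87°  [△EHV]
4. ∠EVW = 93°  [linear pair at V on HW]
5. ∠VEW = 56°  [△EVW]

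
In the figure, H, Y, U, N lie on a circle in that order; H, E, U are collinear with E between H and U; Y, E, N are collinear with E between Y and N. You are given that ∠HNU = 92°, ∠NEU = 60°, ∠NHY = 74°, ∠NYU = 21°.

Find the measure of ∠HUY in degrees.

∠HUY = 39°

1. ∠HEY = 60°  [vertical angles at E]
2. ∠UEY = 120°  [linear pair at E on HU]
3. ∠HUY = 39°  [△YEU]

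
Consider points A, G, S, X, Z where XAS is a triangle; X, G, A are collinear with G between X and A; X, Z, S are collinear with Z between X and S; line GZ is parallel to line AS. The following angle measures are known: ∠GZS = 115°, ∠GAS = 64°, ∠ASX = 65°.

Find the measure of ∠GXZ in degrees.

∠GXZ = 51°

1. ∠SAX = 64°  [G on ray AX]
2. ∠AXS = 51°  [△XAS]
3. ∠GXZ = 51°  [G on XA, Z on XS]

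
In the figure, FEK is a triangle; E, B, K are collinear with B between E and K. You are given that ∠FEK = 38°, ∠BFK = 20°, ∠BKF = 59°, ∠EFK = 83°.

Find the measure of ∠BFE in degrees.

∠BFE = 63°

1. ∠BEF = 38°  [B on ray EK]
2. ∠FBK = 101°  [△FBK]
3. ∠EBF = 79°  [linear pair at B on EK]
4. ∠BFE = 63°  [△FEB]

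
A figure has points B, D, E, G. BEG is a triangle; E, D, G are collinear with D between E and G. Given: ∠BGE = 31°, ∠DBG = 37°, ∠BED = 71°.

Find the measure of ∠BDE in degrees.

1. ∠BGD = 31°  [D on ray GE]
2. ∠BDG = 112°  [△BDG]
3. ∠BDE = 68°  [linear pair at D on EG]

∠BDE = 68°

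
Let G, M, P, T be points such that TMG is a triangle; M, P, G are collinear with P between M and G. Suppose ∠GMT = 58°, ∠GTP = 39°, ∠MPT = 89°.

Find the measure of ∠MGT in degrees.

∠MGT = 50°

1. ∠GPT = 91°  [linear pair at P on MG]
2. ∠PGT = 50°  [△TPG]
3. ∠MGT = 50°  [P on ray GM]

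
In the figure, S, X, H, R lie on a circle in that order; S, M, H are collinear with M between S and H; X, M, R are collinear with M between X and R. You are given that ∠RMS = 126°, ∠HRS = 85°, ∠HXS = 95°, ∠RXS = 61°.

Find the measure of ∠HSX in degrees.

∠HSX = 65°

1. ∠HMX = 126°  [vertical angles at M]
2. ∠SMX = 54°  [linear pair at M on SH]
3. ∠HSX = 65°  [△SMX]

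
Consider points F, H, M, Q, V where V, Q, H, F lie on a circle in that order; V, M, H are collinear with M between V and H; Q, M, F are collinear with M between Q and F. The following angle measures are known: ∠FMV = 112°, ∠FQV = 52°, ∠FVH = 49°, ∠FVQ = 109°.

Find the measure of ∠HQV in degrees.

∠HQV = 101°

1. ∠FHV = 52°  [same arc VF]
2. ∠HFV = 79°  [△VHF]
3. ∠HQV = 101°  [cyclic VQHF, opposite ∠Q+∠F]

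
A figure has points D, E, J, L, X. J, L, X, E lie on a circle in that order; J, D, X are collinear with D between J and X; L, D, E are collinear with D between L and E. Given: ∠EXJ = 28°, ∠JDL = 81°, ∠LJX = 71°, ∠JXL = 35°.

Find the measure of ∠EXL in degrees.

1. ∠LDX = 99°  [linear pair at D on JX]
2. ∠LEX = 71°  [same arc LX]
3. ∠ELX = 46°  [△LDX]
4. ∠EXL = 63°  [△LXE]

∠EXL = 63°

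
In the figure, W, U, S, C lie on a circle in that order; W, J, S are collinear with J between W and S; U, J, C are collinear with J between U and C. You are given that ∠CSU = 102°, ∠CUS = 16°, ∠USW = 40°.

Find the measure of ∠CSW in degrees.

∠CSW = 62°

1. ∠CWU = 78°  [cyclic WUSC, opposite ∠W+∠S]
2. ∠UCW = 40°  [same arc WU]
3. ∠CUW = 62°  [△WUC]
4. ∠CSW = 62°  [same arc WC]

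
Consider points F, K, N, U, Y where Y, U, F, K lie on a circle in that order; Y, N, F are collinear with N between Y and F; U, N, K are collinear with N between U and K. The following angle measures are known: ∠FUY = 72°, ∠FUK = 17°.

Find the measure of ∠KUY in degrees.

∠KUY = 55°

1. ∠FKY = 108°  [cyclic YUFK, opposite ∠U+∠K]
2. ∠FYK = 17°  [same arc FK]
3. ∠KFY = 55°  [△YFK]
4. ∠KUY = 55°  [same arc YK]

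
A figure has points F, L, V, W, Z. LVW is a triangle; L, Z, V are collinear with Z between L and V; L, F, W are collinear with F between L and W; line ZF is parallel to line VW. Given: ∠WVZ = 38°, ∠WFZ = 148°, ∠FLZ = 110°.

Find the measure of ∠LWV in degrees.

∠LWV = 32°

1. ∠LVW = 38°  [Z on ray VL]
2. ∠VLW = 110°  [Z on LV, F on LW]
3. ∠LWV = 32°  [△LVW]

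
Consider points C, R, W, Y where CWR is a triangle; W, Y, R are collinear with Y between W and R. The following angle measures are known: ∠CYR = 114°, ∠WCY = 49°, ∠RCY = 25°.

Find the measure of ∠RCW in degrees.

1. ∠CRY = 41°  [△CYR]
2. ∠CYW = 66°  [linear pair at Y on WR]
3. ∠CWY = 65°  [△CWY]
4. ∠CRW = 41°  [Y on ray RW]
5. ∠CWR = 65°  [Y on ray WR]
6. ∠RCW = 74°  [△CWR]

∠RCW = 74°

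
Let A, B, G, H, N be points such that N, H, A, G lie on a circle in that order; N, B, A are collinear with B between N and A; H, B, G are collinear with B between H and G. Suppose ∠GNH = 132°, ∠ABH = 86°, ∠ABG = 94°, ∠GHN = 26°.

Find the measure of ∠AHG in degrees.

1. ∠HGN = 22°  [△NHG]
2. ∠HAN = 22°  [same arc NH]
3. ∠AHG = 72°  [△HBA]

∠AHG = 72°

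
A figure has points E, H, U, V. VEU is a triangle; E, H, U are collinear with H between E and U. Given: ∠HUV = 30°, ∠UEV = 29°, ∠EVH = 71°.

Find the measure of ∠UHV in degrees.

∠UHV = 100°

1. ∠HEV = 29°  [H on ray EU]
2. ∠EHV = 80°  [△VEH]
3. ∠UHV = 100°  [linear pair at H on EU]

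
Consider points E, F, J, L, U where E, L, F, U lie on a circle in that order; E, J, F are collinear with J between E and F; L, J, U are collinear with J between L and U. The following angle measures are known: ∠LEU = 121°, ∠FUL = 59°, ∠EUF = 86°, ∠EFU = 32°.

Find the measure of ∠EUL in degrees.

1. ∠FJU = 89°  [△FJU]
2. ∠FEU = 62°  [△EFU]
3. ∠EJU = 91°  [linear pair at J on EF]
4. ∠EUL = 27°  [△EJU]

∠EUL = 27°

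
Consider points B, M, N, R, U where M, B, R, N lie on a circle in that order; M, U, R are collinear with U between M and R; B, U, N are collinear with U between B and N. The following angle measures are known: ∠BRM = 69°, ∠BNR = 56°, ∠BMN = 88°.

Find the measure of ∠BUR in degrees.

∠BUR = 79°

1. ∠BNM = 69°  [same arc MB]
2. ∠BMR = 56°  [same arc BR]
3. ∠MBN = 23°  [△MBN]
4. ∠BUM = 101°  [△MUB]
5. ∠BUR = 79°  [linear pair at U on MR]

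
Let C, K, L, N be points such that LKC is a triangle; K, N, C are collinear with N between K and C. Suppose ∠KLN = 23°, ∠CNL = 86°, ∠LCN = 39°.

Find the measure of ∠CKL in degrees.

1. ∠KNL = 94°  [linear pair at N on KC]
2. ∠LKN = 63°  [△LKN]
3. ∠CKL = 63°  [N on ray KC]

∠CKL = 63°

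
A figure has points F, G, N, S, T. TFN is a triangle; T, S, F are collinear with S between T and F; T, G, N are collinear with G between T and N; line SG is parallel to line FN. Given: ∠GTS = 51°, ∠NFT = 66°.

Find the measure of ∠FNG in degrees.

∠FNG = 63°

1. ∠FTN = 51°  [S on TF, G on TN]
2. ∠FNT = 63°  [△TFN]
3. ∠FNG = 63°  [G on ray NT]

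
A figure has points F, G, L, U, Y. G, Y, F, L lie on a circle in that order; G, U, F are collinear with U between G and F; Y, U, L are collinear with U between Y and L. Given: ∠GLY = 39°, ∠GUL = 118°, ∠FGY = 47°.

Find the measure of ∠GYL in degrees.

∠GYL = 71°

1. ∠FUY = 118°  [vertical angles at U]
2. ∠GUY = 62°  [linear pair at U on GF]
3. ∠GYL = 71°  [△GUY]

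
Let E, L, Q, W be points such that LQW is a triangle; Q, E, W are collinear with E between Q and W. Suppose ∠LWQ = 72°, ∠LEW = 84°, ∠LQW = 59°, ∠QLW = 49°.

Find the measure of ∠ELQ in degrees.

∠ELQ = 25°

1. ∠LEQ = 96°  [linear pair at E on QW]
2. ∠EQL = 59°  [E on ray QW]
3. ∠ELQ = 25°  [△LQE]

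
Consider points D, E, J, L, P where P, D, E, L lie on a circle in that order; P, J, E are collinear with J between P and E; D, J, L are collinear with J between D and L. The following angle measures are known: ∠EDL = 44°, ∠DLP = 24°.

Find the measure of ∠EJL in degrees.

1. ∠EPL = 44°  [same arc EL]
2. ∠LJP = 112°  [△PJL]
3. ∠EJL = 68°  [linear pair at J on PE]

∠EJL = 68°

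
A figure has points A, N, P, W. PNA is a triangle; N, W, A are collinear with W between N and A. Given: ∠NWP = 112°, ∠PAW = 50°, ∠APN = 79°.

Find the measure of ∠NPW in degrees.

1. ∠NAP = 50°  [W on ray AN]
2. ∠ANP = 51°  [△PNA]
3. ∠PNW = 51°  [W on ray NA]
4. ∠NPW = 17°  [△PNW]

∠NPW = 17°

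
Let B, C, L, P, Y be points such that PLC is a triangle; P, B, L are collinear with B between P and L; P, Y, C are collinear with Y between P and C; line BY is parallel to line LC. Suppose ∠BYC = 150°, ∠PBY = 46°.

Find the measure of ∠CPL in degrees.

1. ∠BYP = 30°  [linear pair at Y on PC]
2. ∠BPY = 104°  [△PBY]
3. ∠CPL = 104°  [B on PL, Y on PC]

∠CPL = 104°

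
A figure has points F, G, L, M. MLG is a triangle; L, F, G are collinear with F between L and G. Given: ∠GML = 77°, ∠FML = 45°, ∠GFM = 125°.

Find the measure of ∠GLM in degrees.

∠GLM = 80°

1. ∠LFM = 55°  [linear pair at F on LG]
2. ∠FLM = 80°  [△MLF]
3. ∠GLM = 80°  [F on ray LG]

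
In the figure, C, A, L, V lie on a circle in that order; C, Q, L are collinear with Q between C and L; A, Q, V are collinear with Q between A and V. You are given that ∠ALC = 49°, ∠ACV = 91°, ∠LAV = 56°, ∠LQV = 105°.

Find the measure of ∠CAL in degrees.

1. ∠AVC = 49°  [same arc CA]
2. ∠CAV = 40°  [△CAV]
3. ∠AQC = 105°  [vertical angles at Q]
4. ∠ACL = 35°  [△CQA]
5. ∠CAL = 96°  [△CAL]

∠CAL = 96°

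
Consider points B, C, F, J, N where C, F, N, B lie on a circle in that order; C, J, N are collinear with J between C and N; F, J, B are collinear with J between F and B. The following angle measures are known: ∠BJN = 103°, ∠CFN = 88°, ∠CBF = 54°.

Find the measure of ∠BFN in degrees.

∠BFN = 49°

1. ∠CJF = 103°  [vertical angles at J]
2. ∠CNF = 54°  [same arc CF]
3. ∠FJN = 77°  [linear pair at J on CN]
4. ∠BFN = 49°  [△FJN]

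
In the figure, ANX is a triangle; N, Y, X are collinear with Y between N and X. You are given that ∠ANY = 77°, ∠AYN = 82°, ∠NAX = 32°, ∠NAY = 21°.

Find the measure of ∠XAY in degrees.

∠XAY = 11°

1. ∠ANX = 77°  [Y on ray NX]
2. ∠AYX = 98°  [linear pair at Y on NX]
3. ∠AXN = 71°  [△ANX]
4. ∠AXY = 71°  [Y on ray XN]
5. ∠XAY = 11°  [△AYX]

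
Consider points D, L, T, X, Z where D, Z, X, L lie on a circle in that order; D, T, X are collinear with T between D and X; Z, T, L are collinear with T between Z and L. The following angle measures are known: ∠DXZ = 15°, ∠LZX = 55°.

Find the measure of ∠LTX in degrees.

∠LTX = 70°

1. ∠DLZ = 15°  [same arc DZ]
2. ∠LDX = 55°  [same arc XL]
3. ∠DTL = 110°  [△DTL]
4. ∠LTX = 70°  [linear pair at T on DX]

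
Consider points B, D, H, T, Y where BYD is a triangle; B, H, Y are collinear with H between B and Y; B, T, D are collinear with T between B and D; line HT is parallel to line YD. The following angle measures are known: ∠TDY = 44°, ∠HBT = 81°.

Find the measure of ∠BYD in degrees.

∠BYD = 55°

1. ∠BDY = 44°  [T on ray DB]
2. ∠DBY = 81°  [H on BY, T on BD]
3. ∠BYD = 55°  [△BYD]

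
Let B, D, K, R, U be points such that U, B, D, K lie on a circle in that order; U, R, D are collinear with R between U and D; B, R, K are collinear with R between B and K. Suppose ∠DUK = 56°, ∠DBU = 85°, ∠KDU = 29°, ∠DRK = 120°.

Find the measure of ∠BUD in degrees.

1. ∠KBU = 29°  [same arc UK]
2. ∠BRU = 120°  [vertical angles at R]
3. ∠BUD = 31°  [△URB]

∠BUD = 31°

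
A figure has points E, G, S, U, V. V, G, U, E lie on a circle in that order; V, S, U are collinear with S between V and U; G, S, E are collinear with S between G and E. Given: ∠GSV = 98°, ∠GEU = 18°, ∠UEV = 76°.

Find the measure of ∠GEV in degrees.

∠GEV = 58°

1. ∠ESU = 98°  [vertical angles at S]
2. ∠EUV = 64°  [△USE]
3. ∠EVU = 40°  [△VUE]
4. ∠ESV = 82°  [linear pair at S on VU]
5. ∠GEV = 58°  [△VSE]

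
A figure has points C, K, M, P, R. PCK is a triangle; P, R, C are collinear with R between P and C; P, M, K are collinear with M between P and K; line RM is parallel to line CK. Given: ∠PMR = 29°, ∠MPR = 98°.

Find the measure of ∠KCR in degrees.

1. ∠MRP = 53°  [△PRM]
2. ∠CRM = 127°  [linear pair at R on PC]
3. ∠KCR = 53°  [RM∥CK, co-interior at C–R]

∠KCR = 53°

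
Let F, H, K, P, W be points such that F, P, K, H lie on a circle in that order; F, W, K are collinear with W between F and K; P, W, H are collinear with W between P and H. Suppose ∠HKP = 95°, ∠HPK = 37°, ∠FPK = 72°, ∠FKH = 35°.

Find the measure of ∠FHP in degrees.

1. ∠HFP = 85°  [cyclic FPKH, opposite ∠F+∠K]
2. ∠FPH = 35°  [same arc FH]
3. ∠FHP = 60°  [△FPH]

∠FHP = 60°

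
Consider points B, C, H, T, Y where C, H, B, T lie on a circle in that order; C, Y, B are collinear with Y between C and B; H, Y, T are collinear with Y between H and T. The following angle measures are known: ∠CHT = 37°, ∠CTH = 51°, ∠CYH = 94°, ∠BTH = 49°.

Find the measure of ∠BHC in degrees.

∠BHC = 80°

1. ∠BCH = 49°  [△CYH]
2. ∠CBH = 51°  [same arc CH]
3. ∠BHC = 80°  [△CHB]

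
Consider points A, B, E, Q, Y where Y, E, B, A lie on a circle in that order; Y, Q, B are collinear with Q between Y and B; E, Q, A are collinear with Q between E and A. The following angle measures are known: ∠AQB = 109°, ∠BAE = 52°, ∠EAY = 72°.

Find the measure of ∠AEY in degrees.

∠AEY = 19°

1. ∠EQY = 109°  [vertical angles at Q]
2. ∠BYE = 52°  [same arc EB]
3. ∠AEY = 19°  [△YQE]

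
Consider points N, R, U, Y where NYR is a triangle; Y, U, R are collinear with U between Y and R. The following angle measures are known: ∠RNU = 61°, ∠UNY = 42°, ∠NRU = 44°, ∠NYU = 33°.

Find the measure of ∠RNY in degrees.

∠RNY = 103°

1. ∠NRY = 44°  [U on ray RY]
2. ∠NYR = 33°  [U on ray YR]
3. ∠RNY = 103°  [△NYR]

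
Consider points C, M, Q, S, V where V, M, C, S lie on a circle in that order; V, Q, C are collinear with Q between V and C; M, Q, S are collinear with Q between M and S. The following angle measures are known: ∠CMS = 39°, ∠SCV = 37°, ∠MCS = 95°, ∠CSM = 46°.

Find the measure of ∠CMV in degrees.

∠CMV = 76°

1. ∠CVS = 39°  [same arc CS]
2. ∠CSV = 104°  [△VCS]
3. ∠CMV = 76°  [cyclic VMCS, opposite ∠M+∠S]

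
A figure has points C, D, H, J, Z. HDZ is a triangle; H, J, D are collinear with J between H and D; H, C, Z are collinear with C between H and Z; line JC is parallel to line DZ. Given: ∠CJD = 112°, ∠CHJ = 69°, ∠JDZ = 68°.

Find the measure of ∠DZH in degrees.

1. ∠CJH = 68°  [linear pair at J on HD]
2. ∠HCJ = 43°  [△HJC]
3. ∠DZH = 43°  [JC∥DZ, corresponding at C]

∠DZH = 43°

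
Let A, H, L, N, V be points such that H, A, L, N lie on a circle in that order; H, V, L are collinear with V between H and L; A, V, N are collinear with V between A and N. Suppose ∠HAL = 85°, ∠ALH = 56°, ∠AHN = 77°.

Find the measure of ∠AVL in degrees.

∠AVL = 86°

1. ∠AHL = 39°  [△HAL]
2. ∠ANH = 56°  [same arc HA]
3. ∠HAN = 47°  [△HAN]
4. ∠AVH = 94°  [△HVA]
5. ∠AVL = 86°  [linear pair at V on HL]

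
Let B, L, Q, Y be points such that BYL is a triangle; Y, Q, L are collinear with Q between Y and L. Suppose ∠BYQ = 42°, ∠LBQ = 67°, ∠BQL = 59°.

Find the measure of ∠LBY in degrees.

∠LBY = 84°

1. ∠BYL = 42°  [Q on ray YL]
2. ∠BLQ = 54°  [△BQL]
3. ∠BLY = 54°  [Q on ray LY]
4. ∠LBY = 84°  [△BYL]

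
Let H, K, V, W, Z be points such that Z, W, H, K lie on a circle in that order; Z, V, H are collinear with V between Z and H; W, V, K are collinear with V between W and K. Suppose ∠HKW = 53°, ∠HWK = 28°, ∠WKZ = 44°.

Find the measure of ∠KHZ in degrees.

∠KHZ = 55°

1. ∠HZK = 28°  [same arc HK]
2. ∠KVZ = 108°  [△ZVK]
3. ∠HVK = 72°  [linear pair at V on ZH]
4. ∠KHZ = 55°  [△HVK]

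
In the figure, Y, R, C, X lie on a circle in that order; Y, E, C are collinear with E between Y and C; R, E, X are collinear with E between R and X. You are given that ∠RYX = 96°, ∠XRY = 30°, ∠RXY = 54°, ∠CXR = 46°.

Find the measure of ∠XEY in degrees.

∠XEY = 76°

1. ∠XCY = 30°  [same arc YX]
2. ∠CEX = 104°  [△CEX]
3. ∠XEY = 76°  [linear pair at E on YC]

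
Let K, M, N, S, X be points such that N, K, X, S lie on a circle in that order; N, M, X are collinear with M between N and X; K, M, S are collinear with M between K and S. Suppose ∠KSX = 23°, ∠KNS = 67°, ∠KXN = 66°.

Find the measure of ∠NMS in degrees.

∠NMS = 70°

1. ∠KXS = 113°  [cyclic NKXS, opposite ∠N+∠X]
2. ∠KSN = 66°  [same arc NK]
3. ∠SKX = 44°  [△KXS]
4. ∠SNX = 44°  [same arc XS]
5. ∠NMS = 70°  [△NMS]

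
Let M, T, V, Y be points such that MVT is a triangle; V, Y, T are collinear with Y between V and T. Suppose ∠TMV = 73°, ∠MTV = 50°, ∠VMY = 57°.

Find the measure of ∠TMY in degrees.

1. ∠MVT = 57°  [△MVT]
2. ∠MTY = 50°  [Y on ray TV]
3. ∠MVY = 57°  [Y on ray VT]
4. ∠MYV = 66°  [△MVY]
5. ∠MYT = 114°  [linear pair at Y on VT]
6. ∠TMY = 16°  [△MYT]

∠TMY = 16°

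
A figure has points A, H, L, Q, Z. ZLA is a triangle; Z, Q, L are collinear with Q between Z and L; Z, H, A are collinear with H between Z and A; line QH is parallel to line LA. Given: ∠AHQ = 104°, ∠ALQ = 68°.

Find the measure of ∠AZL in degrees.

1. ∠QHZ = 76°  [linear pair at H on ZA]
2. ∠ALZ = 68°  [Q on ray LZ]
3. ∠LAZ = 76°  [QH∥LA, corresponding at H]
4. ∠AZL = 36°  [△ZLA]

∠AZL = 36°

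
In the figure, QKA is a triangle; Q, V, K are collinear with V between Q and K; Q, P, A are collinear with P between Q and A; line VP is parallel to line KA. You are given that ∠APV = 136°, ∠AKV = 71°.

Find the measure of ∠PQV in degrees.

1. ∠QPV = 44°  [linear pair at P on QA]
2. ∠AKQ = 71°  [V on ray KQ]
3. ∠KAQ = 44°  [VP∥KA, corresponding at P]
4. ∠AQK = 65°  [△QKA]
5. ∠PQV = 65°  [V on QK, P on QA]

∠PQV = 65°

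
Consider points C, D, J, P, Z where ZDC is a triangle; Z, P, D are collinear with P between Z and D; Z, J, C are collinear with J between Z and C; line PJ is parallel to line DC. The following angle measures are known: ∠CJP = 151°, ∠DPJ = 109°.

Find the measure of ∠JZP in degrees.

1. ∠PJZ = 29°  [linear pair at J on ZC]
2. ∠JPZ = 71°  [linear pair at P on ZD]
3. ∠JZP = 80°  [△ZPJ]

∠JZP = 80°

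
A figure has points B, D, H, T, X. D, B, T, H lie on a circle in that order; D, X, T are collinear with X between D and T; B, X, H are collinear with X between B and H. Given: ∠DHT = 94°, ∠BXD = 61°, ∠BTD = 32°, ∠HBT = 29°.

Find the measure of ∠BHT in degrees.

1. ∠DBT = 86°  [cyclic DBTH, opposite ∠B+∠H]
2. ∠BDT = 62°  [△DBT]
3. ∠BHT = 62°  [same arc BT]

∠BHT = 62°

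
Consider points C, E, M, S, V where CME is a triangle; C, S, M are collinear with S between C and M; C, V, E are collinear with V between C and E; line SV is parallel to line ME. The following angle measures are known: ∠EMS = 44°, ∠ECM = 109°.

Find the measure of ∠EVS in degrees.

1. ∠CME = 44°  [S on ray MC]
2. ∠CEM = 27°  [△CME]
3. ∠CVS = 27°  [SV∥ME, corresponding at V]
4. ∠EVS = 153°  [linear pair at V on CE]

∠EVS = 153°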